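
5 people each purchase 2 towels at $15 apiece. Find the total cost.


Cost per person:
2 x $15 = $30
Group total:
5 x $30 = $150

$150


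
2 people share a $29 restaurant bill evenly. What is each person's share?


Total bill: $29
Number of people: 2
Each pays: $29 / 2 = $14.50

$14.50


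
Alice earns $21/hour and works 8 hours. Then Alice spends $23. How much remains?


Calculate earnings:
8 x $21 = $168
Subtract spending:
$168 - $23 = $145

$145


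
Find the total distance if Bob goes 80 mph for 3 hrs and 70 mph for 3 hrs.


Leg 1 distance:
80 x 3 = 240 miles
Leg 2 distance:
70 x 3 = 210 miles
Total distance:
240 + 210 = 450 miles

450 miles


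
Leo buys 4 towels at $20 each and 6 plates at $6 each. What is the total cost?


Cost of towels:
4 x $20 = $80
Cost of plates:
6 x $6 = $36
Add both:
$80 + $36 = $116

$116


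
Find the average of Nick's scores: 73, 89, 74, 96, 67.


Add the scores:
73 + 89 + 74 + 96 + 67 = 399
Divide by the number of tests:
399 / 5 = 79.8

79.8


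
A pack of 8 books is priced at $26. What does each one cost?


Total cost: $26
Number of items: 8
Unit price: $26 / 8 = $3.25

$3.25


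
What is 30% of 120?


Convert percentage to decimal:
30% = 0.3
Multiply:
120 x 0.3 = 36

36


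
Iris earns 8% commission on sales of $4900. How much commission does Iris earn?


Convert rate to decimal:
8% = 0.08
Multiply by sales:
$4900 x 0.08 = $392

$392


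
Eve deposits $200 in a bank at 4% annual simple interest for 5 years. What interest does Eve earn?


Use the formula I = P x R x T / 100
P x R x T = 200 x 4 x 5 = 4000
I = 4000 / 100 = $40

$40


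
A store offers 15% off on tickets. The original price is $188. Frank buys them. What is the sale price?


Calculate the discount amount:
15% of $188 = $28.20
Subtract from original:
$188 - $28.20 = $159.80

$159.80


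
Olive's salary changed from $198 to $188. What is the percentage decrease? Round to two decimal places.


Find the absolute change:
|188 - 198| = 10
Divide by original and multiply by 100:
10 / 198 x 100 = 5.0505...% ≈ 5.05%

5.05%


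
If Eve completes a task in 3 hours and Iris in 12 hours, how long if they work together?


Eve's rate: 1/3 of the job per hour
Iris's rate: 1/12 of the job per hour
Combined rate: 1/3 + 1/12 = 5/12 per hour
Time = 1 / (5/12) = 12/5 = 2.4 hours

2.4 hours


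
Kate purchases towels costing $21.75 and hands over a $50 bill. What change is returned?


Start with the amount paid:
$50
Subtract the price:
$50 - $21.75 = $28.25

$28.25


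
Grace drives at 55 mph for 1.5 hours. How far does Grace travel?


Use the formula: distance = speed x time
Speed = 55 mph, Time = 1.5 hours
55 x 1.5 = 82.5 miles

82.5 miles


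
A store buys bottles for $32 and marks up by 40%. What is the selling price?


Calculate the markup amount:
40% of $32 = $12.80
Add to cost:
$32 + $12.80 = $44.80

$44.80


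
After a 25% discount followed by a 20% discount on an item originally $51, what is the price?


First discount:
25% of $51 = $12.75
Price after first discount:
$51 - $12.75 = $38.25
Second discount:
20% of $38.25 = $7.65
Final price:
$38.25 - $7.65 = $30.60

$30.60


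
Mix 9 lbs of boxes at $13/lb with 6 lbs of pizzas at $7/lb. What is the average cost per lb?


Cost of boxes:
9 x $13 = $117
Cost of pizzas:
6 x $7 = $42
Total cost: $117 + $42 = $159
Total weight: 15 lbs
Average: $159 / 15 = $10.60/lb

$10.60/lb


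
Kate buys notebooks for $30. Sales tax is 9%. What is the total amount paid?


Calculate the tax:
9% of $30 = $2.70
Add tax to price:
$30 + $2.70 = $32.70

$32.70


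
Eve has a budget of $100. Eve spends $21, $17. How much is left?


Add up expenses:
$21 + $17 = $38
Subtract from budget:
$100 - $38 = $62

$62


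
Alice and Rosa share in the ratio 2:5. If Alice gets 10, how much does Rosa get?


Find the multiplier:
10 / 2 = 5
Apply to Rosa's share:
5 x 5 = 25

25


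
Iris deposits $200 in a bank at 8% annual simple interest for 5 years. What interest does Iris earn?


Use the formula I = P x R x T / 100
P x R x T = 200 x 8 x 5 = 8000
I = 8000 / 100 = $80

$80


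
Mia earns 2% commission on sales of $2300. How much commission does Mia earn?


Convert rate to decimal:
2% = 0.02
Multiply by sales:
$2300 x 0.02 = $46

$46


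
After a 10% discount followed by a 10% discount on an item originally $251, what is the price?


First discount:
10% of $251 = $25.10
Price after first discount:
$251 - $25.10 = $225.90
Second discount:
10% of $225.90 = $22.59
Final price:
$225.90 - $22.59 = $203.31

$203.31


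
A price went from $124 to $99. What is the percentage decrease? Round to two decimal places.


Find the absolute change:
|99 - 124| = 25
Divide by original and multiply by 100:
25 / 124 x 100 = 20.1612...% ≈ 20.16%

20.16%


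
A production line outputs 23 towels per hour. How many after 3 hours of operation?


Production rate: 23 towels per hour
Time: 3 hours
Total: 23 x 3 = 69 towels

69 towels


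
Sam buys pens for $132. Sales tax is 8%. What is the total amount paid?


Calculate the tax:
8% of $132 = $10.56
Add tax to price:
$132 + $10.56 = $142.56

$142.56


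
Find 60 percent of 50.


Convert percentage to decimal:
60% = 0.6
Multiply:
50 x 0.6 = 30

30


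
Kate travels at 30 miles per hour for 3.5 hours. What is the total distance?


Use the formula: distance = speed x time
Speed = 30 mph, Time = 3.5 hours
30 x 3.5 = 105 miles

105 miles


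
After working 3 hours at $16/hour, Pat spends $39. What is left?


Calculate earnings:
3 x $16 = $48
Subtract spending:
$48 - $39 = $9

$9


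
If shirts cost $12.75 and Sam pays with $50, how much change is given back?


Start with the amount paid:
$50
Subtract the price:
$50 - $12.75 = $37.25

$37.25


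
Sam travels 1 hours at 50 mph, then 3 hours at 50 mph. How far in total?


Leg 1 distance:
50 x 1 = 50 miles
Leg 2 distance:
50 x 3 = 150 miles
Total distance:
50 + 150 = 200 miles

200 miles


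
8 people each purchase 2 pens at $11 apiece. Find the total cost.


Cost per person:
2 x $11 = $22
Group total:
8 x $22 = $176

$176


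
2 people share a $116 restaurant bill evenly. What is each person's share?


Total bill: $116
Number of people: 2
Each pays: $116 / 2 = $58

$58


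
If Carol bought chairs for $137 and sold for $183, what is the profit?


Selling price = $183
Cost price = $137
Profit = selling price - cost price:
Profit = $183 - $137 = $46

$46


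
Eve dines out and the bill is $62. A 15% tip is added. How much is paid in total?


Calculate the tip:
15% of $62 = $9.30
Add tip to meal cost:
$62 + $9.30 = $71.30

$71.30


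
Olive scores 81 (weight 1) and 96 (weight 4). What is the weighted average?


Weighted sum:
1 x 81 + 4 x 96 = 465
Total weight:
1 + 4 = 5
Weighted average:
465 / 5 = 93

93


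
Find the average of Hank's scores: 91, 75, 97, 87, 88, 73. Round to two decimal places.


Add the scores:
91 + 75 + 97 + 87 + 88 + 73 = 511
Divide by the number of tests:
511 / 6 = 85.1666... ≈ 85.17

85.17


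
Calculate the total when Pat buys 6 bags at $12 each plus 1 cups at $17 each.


Cost of bags:
6 x $12 = $72
Cost of cups:
1 x $17 = $17
Add both:
$72 + $17 = $89

$89


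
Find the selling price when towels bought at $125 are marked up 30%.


Calculate the markup amount:
30% of $125 = $37.50
Add to cost:
$125 + $37.50 = $162.50

$162.50


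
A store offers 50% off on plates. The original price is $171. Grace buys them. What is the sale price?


Calculate the discount amount:
50% of $171 = $85.50
Subtract from original:
$171 - $85.50 = $85.50

$85.50


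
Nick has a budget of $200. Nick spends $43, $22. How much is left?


Add up expenses:
$43 + $22 = $65
Subtract from budget:
$200 - $65 = $135

$135


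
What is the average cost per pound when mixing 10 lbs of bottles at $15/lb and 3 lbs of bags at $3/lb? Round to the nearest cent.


Cost of bottles:
10 x $15 = $150
Cost of bags:
3 x $3 = $9
Total cost: $150 + $9 = $159
Total weight: 13 lbs
Average: $159 / 13 = $12.2307... ≈ $12.23/lb

$12.23/lb


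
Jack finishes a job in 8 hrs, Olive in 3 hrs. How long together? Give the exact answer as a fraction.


Jack's rate: 1/8 of the job per hour
Olive's rate: 1/3 of the job per hour
Combined rate: 1/8 + 1/3 = 11/24 per hour
Time = 1 / (11/24) = 24/11 hours (≈ 2.18 hours)

24/11 hours


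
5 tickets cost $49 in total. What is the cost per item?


Total cost: $49
Number of items: 5
Unit price: $49 / 5 = $9.80

$9.80


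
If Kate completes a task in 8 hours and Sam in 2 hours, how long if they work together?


Kate's rate: 1/8 of the job per hour
Sam's rate: 1/2 of the job per hour
Combined rate: 1/8 + 1/2 = 5/8 per hour
Time = 1 / (5/8) = 8/5 = 1.6 hours

1.6 hours


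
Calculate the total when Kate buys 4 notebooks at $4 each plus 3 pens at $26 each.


Cost of notebooks:
4 x $4 = $16
Cost of pens:
3 x $26 = $78
Add both:
$16 + $78 = $94

$94


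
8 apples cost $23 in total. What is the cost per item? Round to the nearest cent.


Total cost: $23
Number of items: 8
Unit price: $23 / 8 = $2.875 ≈ $2.88

$2.88


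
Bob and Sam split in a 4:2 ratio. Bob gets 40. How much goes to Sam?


Find the multiplier:
40 / 4 = 10
Apply to Sam's share:
2 x 10 = 20

20


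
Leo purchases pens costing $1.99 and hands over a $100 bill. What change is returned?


Start with the amount paid:
$100
Subtract the price:
$100 - $1.99 = $98.01

$98.01


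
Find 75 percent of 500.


Convert percentage to decimal:
75% = 0.75
Multiply:
500 x 0.75 = 375

375


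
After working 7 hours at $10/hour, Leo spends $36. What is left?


Calculate earnings:
7 x $10 = $70
Subtract spending:
$70 - $36 = $34

$34


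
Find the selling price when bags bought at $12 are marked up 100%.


Calculate the markup amount:
100% of $12 = $12
Add to cost:
$12 + $12 = $24

$24


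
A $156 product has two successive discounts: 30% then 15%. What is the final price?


First discount:
30% of $156 = $46.80
Price after first discount:
$156 - $46.80 = $109.20
Second discount:
15% of $109.20 = $16.38
Final price:
$109.20 - $16.38 = $92.82

$92.82


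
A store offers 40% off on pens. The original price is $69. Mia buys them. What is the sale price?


Calculate the discount amount:
40% of $69 = $27.60
Subtract from original:
$69 - $27.60 = $41.40

$41.40


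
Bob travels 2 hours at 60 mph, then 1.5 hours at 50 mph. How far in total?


Leg 1 distance:
60 x 2 = 120 miles
Leg 2 distance:
50 x 1.5 = 75 miles
Total distance:
120 + 75 = 195 miles

195 miles


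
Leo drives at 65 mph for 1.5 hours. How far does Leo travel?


Use the formula: distance = speed x time
Speed = 65 mph, Time = 1.5 hours
65 x 1.5 = 97.5 miles

97.5 miles


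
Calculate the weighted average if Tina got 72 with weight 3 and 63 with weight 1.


Weighted sum:
3 x 72 + 1 x 63 = 279
Total weight:
3 + 1 = 4
Weighted average:
279 / 4 = 69.75

69.75


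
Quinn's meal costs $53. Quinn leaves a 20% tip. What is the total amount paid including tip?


Calculate the tip:
20% of $53 = $10.60
Add tip to meal cost:
$53 + $10.60 = $63.60

$63.60


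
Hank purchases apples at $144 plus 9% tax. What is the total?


Calculate the tax:
9% of $144 = $12.96
Add tax to price:
$144 + $12.96 = $156.96

$156.96


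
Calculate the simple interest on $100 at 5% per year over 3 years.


Use the formula I = P x R x T / 100
P x R x T = 100 x 5 x 3 = 1500
I = 1500 / 100 = $15

$15


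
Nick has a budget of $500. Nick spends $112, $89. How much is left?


Add up expenses:
$112 + $89 = $201
Subtract from budget:
$500 - $201 = $299

$299


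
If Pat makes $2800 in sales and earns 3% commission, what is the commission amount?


Convert rate to decimal:
3% = 0.03
Multiply by sales:
$2800 x 0.03 = $84

$84


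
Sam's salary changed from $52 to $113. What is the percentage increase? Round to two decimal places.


Find the absolute change:
|113 - 52| = 61
Divide by original and multiply by 100:
61 / 52 x 100 = 117.3076...% ≈ 117.31%

117.31%


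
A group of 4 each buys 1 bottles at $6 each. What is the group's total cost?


Cost per person:
1 x $6 = $6
Group total:
4 x $6 = $24

$24


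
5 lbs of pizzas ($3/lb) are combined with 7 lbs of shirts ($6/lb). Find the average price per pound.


Cost of pizzas:
5 x $3 = $15
Cost of shirts:
7 x $6 = $42
Total cost: $15 + $42 = $57
Total weight: 12 lbs
Average: $57 / 12 = $4.75/lb

$4.75/lb


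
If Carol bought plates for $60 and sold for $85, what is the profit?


Selling price = $85
Cost price = $60
Profit = selling price - cost price:
Profit = $85 - $60 = $25

$25


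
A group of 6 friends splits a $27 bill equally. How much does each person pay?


Total bill: $27
Number of people: 6
Each pays: $27 / 6 = $4.50

$4.50


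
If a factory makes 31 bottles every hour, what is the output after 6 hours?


Production rate: 31 bottles per hour
Time: 6 hours
Total: 31 x 6 = 186 bottles

186 bottles


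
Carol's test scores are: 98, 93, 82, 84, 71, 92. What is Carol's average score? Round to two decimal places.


Add the scores:
98 + 93 + 82 + 84 + 71 + 92 = 520
Divide by the number of tests:
520 / 6 = 86.6666... ≈ 86.67

86.67


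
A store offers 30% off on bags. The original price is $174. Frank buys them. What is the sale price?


Calculate the discount amount:
30% of $174 = $52.20
Subtract from original:
$174 - $52.20 = $121.80

$121.80


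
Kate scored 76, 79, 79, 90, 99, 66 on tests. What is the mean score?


Add the scores:
76 + 79 + 79 + 90 + 99 + 66 = 489
Divide by the number of tests:
489 / 6 = 81.5

81.5


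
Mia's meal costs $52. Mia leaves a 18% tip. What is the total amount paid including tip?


Calculate the tip:
18% of $52 = $9.36
Add tip to meal cost:
$52 + $9.36 = $61.36

$61.36


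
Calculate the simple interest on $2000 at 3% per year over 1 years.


Use the formula I = P x R x T / 100
P x R x T = 2000 x 3 x 1 = 6000
I = 6000 / 100 = $60

$60


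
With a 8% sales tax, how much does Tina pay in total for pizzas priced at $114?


Calculate the tax:
8% of $114 = $9.12
Add tax to price:
$114 + $9.12 = $123.12

$123.12


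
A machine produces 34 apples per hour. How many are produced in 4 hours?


Production rate: 34 apples per hour
Time: 4 hours
Total: 34 x 4 = 136 apples

136 apples


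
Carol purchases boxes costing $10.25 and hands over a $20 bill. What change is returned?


Start with the amount paid:
$20
Subtract the price:
$20 - $10.25 = $9.75

$9.75


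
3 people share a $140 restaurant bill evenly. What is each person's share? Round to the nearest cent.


Total bill: $140
Number of people: 3
Each pays: $140 / 3 = $46.6666... ≈ $46.67

$46.67


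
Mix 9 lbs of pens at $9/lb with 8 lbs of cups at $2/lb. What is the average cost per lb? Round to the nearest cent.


Cost of pens:
9 x $9 = $81
Cost of cups:
8 x $2 = $16
Total cost: $81 + $16 = $97
Total weight: 17 lbs
Average: $97 / 17 = $5.7058... ≈ $5.71/lb

$5.71/lb


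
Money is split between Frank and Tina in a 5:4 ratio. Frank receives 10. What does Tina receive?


Find the multiplier:
10 / 5 = 2
Apply to Tina's share:
4 x 2 = 8

8


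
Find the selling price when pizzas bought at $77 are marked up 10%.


Calculate the markup amount:
10% of $77 = $7.70
Add to cost:
$77 + $7.70 = $84.70

$84.70


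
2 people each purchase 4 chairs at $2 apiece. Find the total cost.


Cost per person:
4 x $2 = $8
Group total:
2 x $8 = $16

$16


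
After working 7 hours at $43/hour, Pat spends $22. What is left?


Calculate earnings:
7 x $43 = $301
Subtract spending:
$301 - $22 = $279

$279


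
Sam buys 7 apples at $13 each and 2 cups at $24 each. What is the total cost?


Cost of apples:
7 x $13 = $91
Cost of cups:
2 x $24 = $48
Add both:
$91 + $48 = $139

$139


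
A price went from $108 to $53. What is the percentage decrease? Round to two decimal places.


Find the absolute change:
|53 - 108| = 55
Divide by original and multiply by 100:
55 / 108 x 100 = 50.9259...% ≈ 50.93%

50.93%


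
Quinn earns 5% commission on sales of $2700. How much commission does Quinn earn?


Convert rate to decimal:
5% = 0.05
Multiply by sales:
$2700 x 0.05 = $135

$135


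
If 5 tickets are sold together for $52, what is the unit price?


Total cost: $52
Number of items: 5
Unit price: $52 / 5 = $10.40

$10.40


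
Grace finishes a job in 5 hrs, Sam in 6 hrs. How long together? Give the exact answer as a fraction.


Grace's rate: 1/5 of the job per hour
Sam's rate: 1/6 of the job per hour
Combined rate: 1/5 + 1/6 = 11/30 per hour
Time = 1 / (11/30) = 30/11 hours (≈ 2.73 hours)

30/11 hours


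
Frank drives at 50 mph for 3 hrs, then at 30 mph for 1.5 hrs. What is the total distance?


Leg 1 distance:
50 x 3 = 150 miles
Leg 2 distance:
30 x 1.5 = 45 miles
Total distance:
150 + 45 = 195 miles

195 miles


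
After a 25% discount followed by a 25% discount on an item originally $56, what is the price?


First discount:
25% of $56 = $14
Price after first discount:
$56 - $14 = $42
Second discount:
25% of $42 = $10.50
Final price:
$42 - $10.50 = $31.50

$31.50


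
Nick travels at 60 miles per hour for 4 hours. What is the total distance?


Use the formula: distance = speed x time
Speed = 60 mph, Time = 4 hours
60 x 4 = 240 miles

240 miles


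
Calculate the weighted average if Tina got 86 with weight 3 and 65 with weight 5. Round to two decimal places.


Weighted sum:
3 x 86 + 5 x 65 = 583
Total weight:
3 + 5 = 8
Weighted average:
583 / 8 = 72.875 ≈ 72.88

72.88


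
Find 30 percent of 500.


Convert percentage to decimal:
30% = 0.3
Multiply:
500 x 0.3 = 150

150


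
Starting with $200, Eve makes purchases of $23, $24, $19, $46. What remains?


Add up expenses:
$23 + $24 + $19 + $46 = $112
Subtract from budget:
$200 - $112 = $88

$88


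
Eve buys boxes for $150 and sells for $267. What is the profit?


Selling price = $267
Cost price = $150
Profit = selling price - cost price:
Profit = $267 - $150 = $117

$117


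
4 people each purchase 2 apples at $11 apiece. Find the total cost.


Cost per person:
2 x $11 = $22
Group total:
4 x $22 = $88

$88


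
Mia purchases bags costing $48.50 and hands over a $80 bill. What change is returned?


Start with the amount paid:
$80
Subtract the price:
$80 - $48.50 = $31.50

$31.50


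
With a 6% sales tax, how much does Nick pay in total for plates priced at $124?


Calculate the tax:
6% of $124 = $7.44
Add tax to price:
$124 + $7.44 = $131.44

$131.44


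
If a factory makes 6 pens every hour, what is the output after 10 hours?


Production rate: 6 pens per hour
Time: 10 hours
Total: 6 x 10 = 60 pens

60 pens


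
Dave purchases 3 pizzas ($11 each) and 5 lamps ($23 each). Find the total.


Cost of pizzas:
3 x $11 = $33
Cost of lamps:
5 x $23 = $115
Add both:
$33 + $115 = $148

$148


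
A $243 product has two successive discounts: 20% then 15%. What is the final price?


First discount:
20% of $243 = $48.60
Price after first discount:
$243 - $48.60 = $194.40
Second discount:
15% of $194.40 = $29.16
Final price:
$194.40 - $29.16 = $165.24

$165.24


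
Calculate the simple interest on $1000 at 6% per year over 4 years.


Use the formula I = P x R x T / 100
P x R x T = 1000 x 6 x 4 = 24000
I = 24000 / 100 = $240

$240


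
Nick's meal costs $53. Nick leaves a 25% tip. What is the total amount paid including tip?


Calculate the tip:
25% of $53 = $13.25
Add tip to meal cost:
$53 + $13.25 = $66.25

$66.25


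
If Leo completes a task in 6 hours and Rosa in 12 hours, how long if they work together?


Leo's rate: 1/6 of the job per hour
Rosa's rate: 1/12 of the job per hour
Combined rate: 1/6 + 1/12 = 1/4 per hour
Time = 1 / (1/4) = 4 hours

4 hours


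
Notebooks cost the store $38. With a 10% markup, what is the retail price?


Calculate the markup amount:
10% of $38 = $3.80
Add to cost:
$38 + $3.80 = $41.80

$41.80


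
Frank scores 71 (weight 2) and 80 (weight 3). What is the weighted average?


Weighted sum:
2 x 71 + 3 x 80 = 382
Total weight:
2 + 3 = 5
Weighted average:
382 / 5 = 76.4

76.4


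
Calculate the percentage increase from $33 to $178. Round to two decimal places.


Find the absolute change:
|178 - 33| = 145
Divide by original and multiply by 100:
145 / 33 x 100 = 439.3939...% ≈ 439.39%

439.39%


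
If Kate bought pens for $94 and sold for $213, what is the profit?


Selling price = $213
Cost price = $94
Profit = selling price - cost price:
Profit = $213 - $94 = $119

$119


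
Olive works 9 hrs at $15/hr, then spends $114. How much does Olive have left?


Calculate earnings:
9 x $15 = $135
Subtract spending:
$135 - $114 = $21

$21


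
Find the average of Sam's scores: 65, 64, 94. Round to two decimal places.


Add the scores:
65 + 64 + 94 = 223
Divide by the number of tests:
223 / 3 = 74.3333... ≈ 74.33

74.33


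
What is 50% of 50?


Convert percentage to decimal:
50% = 0.5
Multiply:
50 x 0.5 = 25

25


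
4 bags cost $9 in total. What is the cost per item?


Total cost: $9
Number of items: 4
Unit price: $9 / 4 = $2.25

$2.25


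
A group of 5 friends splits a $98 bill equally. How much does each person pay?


Total bill: $98
Number of people: 5
Each pays: $98 / 5 = $19.60

$19.60


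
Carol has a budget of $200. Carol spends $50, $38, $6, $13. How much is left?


Add up expenses:
$50 + $38 + $6 + $13 = $107
Subtract from budget:
$200 - $107 = $93

$93


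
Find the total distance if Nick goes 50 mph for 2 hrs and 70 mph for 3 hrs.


Leg 1 distance:
50 x 2 = 100 miles
Leg 2 distance:
70 x 3 = 210 miles
Total distance:
100 + 210 = 310 miles

310 miles


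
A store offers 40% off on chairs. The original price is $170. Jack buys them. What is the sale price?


Calculate the discount amount:
40% of $170 = $68
Subtract from original:
$170 - $68 = $102

$102


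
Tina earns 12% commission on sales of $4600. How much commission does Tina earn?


Convert rate to decimal:
12% = 0.12
Multiply by sales:
$4600 x 0.12 = $552

$552


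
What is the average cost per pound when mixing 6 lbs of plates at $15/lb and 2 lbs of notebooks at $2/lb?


Cost of plates:
6 x $15 = $90
Cost of notebooks:
2 x $2 = $4
Total cost: $90 + $4 = $94
Total weight: 8 lbs
Average: $94 / 8 = $11.75/lb

$11.75/lb


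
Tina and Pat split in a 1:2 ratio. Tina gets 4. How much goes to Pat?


Find the multiplier:
4 / 1 = 4
Apply to Pat's share:
2 x 4 = 8

8


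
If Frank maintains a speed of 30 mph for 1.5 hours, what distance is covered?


Use the formula: distance = speed x time
Speed = 30 mph, Time = 1.5 hours
30 x 1.5 = 45 miles

45 miles


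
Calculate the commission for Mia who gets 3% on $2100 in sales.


Convert rate to decimal:
3% = 0.03
Multiply by sales:
$2100 x 0.03 = $63

$63


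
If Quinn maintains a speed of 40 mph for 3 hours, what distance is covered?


Use the formula: distance = speed x time
Speed = 40 mph, Time = 3 hours
40 x 3 = 120 miles

120 miles


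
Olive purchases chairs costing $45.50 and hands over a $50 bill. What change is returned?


Start with the amount paid:
$50
Subtract the price:
$50 - $45.50 = $4.50

$4.50


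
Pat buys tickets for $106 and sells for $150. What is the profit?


Selling price = $150
Cost price = $106
Profit = selling price - cost price:
Profit = $150 - $106 = $44

$44


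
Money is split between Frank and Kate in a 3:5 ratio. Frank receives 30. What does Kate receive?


Find the multiplier:
30 / 3 = 10
Apply to Kate's share:
5 x 10 = 50

50


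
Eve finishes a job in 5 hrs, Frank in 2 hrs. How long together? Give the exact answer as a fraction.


Eve's rate: 1/5 of the job per hour
Frank's rate: 1/2 of the job per hour
Combined rate: 1/5 + 1/2 = 7/10 per hour
Time = 1 / (7/10) = 10/7 hours (≈ 1.43 hours)

10/7 hours


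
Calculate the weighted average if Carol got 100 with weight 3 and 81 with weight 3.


Weighted sum:
3 x 100 + 3 x 81 = 543
Total weight:
3 + 3 = 6
Weighted average:
543 / 6 = 90.5

90.5


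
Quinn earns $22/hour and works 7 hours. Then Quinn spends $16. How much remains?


Calculate earnings:
7 x $22 = $154
Subtract spending:
$154 - $16 = $138

$138


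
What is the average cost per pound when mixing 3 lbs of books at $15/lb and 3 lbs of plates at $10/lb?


Cost of books:
3 x $15 = $45
Cost of plates:
3 x $10 = $30
Total cost: $45 + $30 = $75
Total weight: 6 lbs
Average: $75 / 6 = $12.50/lb

$12.50/lb


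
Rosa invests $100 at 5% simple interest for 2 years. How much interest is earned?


Use the formula I = P x R x T / 100
P x R x T = 100 x 5 x 2 = 1000
I = 1000 / 100 = $10

$10


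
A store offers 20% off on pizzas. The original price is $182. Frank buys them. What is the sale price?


Calculate the discount amount:
20% of $182 = $36.40
Subtract from original:
$182 - $36.40 = $145.60

$145.60


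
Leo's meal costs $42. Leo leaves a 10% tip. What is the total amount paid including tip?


Calculate the tip:
10% of $42 = $4.20
Add tip to meal cost:
$42 + $4.20 = $46.20

$46.20


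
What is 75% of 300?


Convert percentage to decimal:
75% = 0.75
Multiply:
300 x 0.75 = 225

225


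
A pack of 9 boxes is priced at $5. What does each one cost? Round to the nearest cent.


Total cost: $5
Number of items: 9
Unit price: $5 / 9 = $0.5555... ≈ $0.56

$0.56


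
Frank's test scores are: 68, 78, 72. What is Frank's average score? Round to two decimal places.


Add the scores:
68 + 78 + 72 = 218
Divide by the number of tests:
218 / 3 = 72.6666... ≈ 72.67

72.67


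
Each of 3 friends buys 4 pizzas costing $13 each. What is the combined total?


Cost per person:
4 x $13 = $52
Group total:
3 x $52 = $156

$156


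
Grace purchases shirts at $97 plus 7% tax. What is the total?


Calculate the tax:
7% of $97 = $6.79
Add tax to price:
$97 + $6.79 = $103.79

$103.79


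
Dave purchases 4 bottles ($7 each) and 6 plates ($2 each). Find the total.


Cost of bottles:
4 x $7 = $28
Cost of plates:
6 x $2 = $12
Add both:
$28 + $12 = $40

$40


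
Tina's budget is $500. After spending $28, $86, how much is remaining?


Add up expenses:
$28 + $86 = $114
Subtract from budget:
$500 - $114 = $386

$386


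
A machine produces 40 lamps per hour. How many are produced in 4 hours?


Production rate: 40 lamps per hour
Time: 4 hours
Total: 40 x 4 = 160 lamps

160 lamps


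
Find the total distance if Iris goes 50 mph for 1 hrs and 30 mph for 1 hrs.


Leg 1 distance:
50 x 1 = 50 miles
Leg 2 distance:
30 x 1 = 30 miles
Total distance:
50 + 30 = 80 miles

80 miles


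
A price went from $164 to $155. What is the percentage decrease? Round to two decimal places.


Find the absolute change:
|155 - 164| = 9
Divide by original and multiply by 100:
9 / 164 x 100 = 5.4878...% ≈ 5.49%

5.49%


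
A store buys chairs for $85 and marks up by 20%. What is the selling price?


Calculate the markup amount:
20% of $85 = $17
Add to cost:
$85 + $17 = $102

$102


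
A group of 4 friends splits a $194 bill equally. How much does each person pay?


Total bill: $194
Number of people: 4
Each pays: $194 / 4 = $48.50

$48.50


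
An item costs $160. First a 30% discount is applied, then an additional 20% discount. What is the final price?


First discount:
30% of $160 = $48
Price after first discount:
$160 - $48 = $112
Second discount:
20% of $112 = $22.40
Final price:
$112 - $22.40 = $89.60

$89.60


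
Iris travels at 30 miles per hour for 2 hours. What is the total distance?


Use the formula: distance = speed x time
Speed = 30 mph, Time = 2 hours
30 x 2 = 60 miles

60 miles


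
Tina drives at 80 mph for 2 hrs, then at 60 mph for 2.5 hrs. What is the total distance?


Leg 1 distance:
80 x 2 = 160 miles
Leg 2 distance:
60 x 2.5 = 150 miles
Total distance:
160 + 150 = 310 miles

310 miles


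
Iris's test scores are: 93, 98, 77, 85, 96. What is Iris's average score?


Add the scores:
93 + 98 + 77 + 85 + 96 = 449
Divide by the number of tests:
449 / 5 = 89.8

89.8


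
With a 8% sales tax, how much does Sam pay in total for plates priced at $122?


Calculate the tax:
8% of $122 = $9.76
Add tax to price:
$122 + $9.76 = $131.76

$131.76


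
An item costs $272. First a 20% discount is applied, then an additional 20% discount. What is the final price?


First discount:
20% of $272 = $54.40
Price after first discount:
$272 - $54.40 = $217.60
Second discount:
20% of $217.60 = $43.52
Final price:
$217.60 - $43.52 = $174.08

$174.08


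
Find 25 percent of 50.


Convert percentage to decimal:
25% = 0.25
Multiply:
50 x 0.25 = 12.5

12.5


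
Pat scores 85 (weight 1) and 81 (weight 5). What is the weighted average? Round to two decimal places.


Weighted sum:
1 x 85 + 5 x 81 = 490
Total weight:
1 + 5 = 6
Weighted average:
490 / 6 = 81.6666... ≈ 81.67

81.67


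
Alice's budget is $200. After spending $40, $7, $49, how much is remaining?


Add up expenses:
$40 + $7 + $49 = $96
Subtract from budget:
$200 - $96 = $104

$104


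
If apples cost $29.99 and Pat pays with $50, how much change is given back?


Start with the amount paid:
$50
Subtract the price:
$50 - $29.99 = $20.01

$20.01


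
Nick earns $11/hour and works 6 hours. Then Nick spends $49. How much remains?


Calculate earnings:
6 x $11 = $66
Subtract spending:
$66 - $49 = $17

$17


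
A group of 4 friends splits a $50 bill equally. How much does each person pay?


Total bill: $50
Number of people: 4
Each pays: $50 / 4 = $12.50

$12.50


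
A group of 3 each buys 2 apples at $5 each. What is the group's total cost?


Cost per person:
2 x $5 = $10
Group total:
3 x $10 = $30

$30


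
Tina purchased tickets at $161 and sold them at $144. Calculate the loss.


Selling price = $144
Cost price = $161
Loss = cost price - selling price:
Loss = $161 - $144 = $17

$17


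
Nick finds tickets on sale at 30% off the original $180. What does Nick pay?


Calculate the discount amount:
30% of $180 = $54
Subtract from original:
$180 - $54 = $126

$126


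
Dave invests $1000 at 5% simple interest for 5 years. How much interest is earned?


Use the formula I = P x R x T / 100
P x R x T = 1000 x 5 x 5 = 25000
I = 25000 / 100 = $250

$250


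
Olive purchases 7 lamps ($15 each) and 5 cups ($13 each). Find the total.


Cost of lamps:
7 x $15 = $105
Cost of cups:
5 x $13 = $65
Add both:
$105 + $65 = $170

$170


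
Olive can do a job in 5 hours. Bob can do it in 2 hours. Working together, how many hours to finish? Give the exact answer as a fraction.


Olive's rate: 1/5 of the job per hour
Bob's rate: 1/2 of the job per hour
Combined rate: 1/5 + 1/2 = 7/10 per hour
Time = 1 / (7/10) = 10/7 hours (≈ 1.43 hours)

10/7 hours


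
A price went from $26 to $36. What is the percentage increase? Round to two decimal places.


Find the absolute change:
|36 - 26| = 10
Divide by original and multiply by 100:
10 / 26 x 100 = 38.4615...% ≈ 38.46%

38.46%


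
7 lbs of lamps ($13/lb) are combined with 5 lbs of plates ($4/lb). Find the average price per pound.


Cost of lamps:
7 x $13 = $91
Cost of plates:
5 x $4 = $20
Total cost: $91 + $20 = $111
Total weight: 12 lbs
Average: $111 / 12 = $9.25/lb

$9.25/lb


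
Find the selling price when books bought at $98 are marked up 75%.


Calculate the markup amount:
75% of $98 = $73.50
Add to cost:
$98 + $73.50 = $171.50

$171.50


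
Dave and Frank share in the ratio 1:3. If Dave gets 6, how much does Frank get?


Find the multiplier:
6 / 1 = 6
Apply to Frank's share:
3 x 6 = 18

18


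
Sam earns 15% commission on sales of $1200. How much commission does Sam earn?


Convert rate to decimal:
15% = 0.15
Multiply by sales:
$1200 x 0.15 = $180

$180


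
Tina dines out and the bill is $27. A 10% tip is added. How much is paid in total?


Calculate the tip:
10% of $27 = $2.70
Add tip to meal cost:
$27 + $2.70 = $29.70

$29.70


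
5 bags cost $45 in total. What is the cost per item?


Total cost: $45
Number of items: 5
Unit price: $45 / 5 = $9

$9


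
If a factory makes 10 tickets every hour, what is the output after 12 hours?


Production rate: 10 tickets per hour
Time: 12 hours
Total: 10 x 12 = 120 tickets

120 tickets


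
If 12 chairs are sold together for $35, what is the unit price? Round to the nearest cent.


Total cost: $35
Number of items: 12
Unit price: $35 / 12 = $2.9166... ≈ $2.92

$2.92


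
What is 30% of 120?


Convert percentage to decimal:
30% = 0.3
Multiply:
120 x 0.3 = 36

36


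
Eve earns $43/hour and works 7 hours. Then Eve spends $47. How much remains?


Calculate earnings:
7 x $43 = $301
Subtract spending:
$301 - $47 = $254

$254


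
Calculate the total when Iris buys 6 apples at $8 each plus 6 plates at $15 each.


Cost of apples:
6 x $8 = $48
Cost of plates:
6 x $15 = $90
Add both:
$48 + $90 = $138

$138


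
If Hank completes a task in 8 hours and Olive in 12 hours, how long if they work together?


Hank's rate: 1/8 of the job per hour
Olive's rate: 1/12 of the job per hour
Combined rate: 1/8 + 1/12 = 5/24 per hour
Time = 1 / (5/24) = 24/5 = 4.8 hours

4.8 hours


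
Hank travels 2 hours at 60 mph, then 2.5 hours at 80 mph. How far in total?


Leg 1 distance:
60 x 2 = 120 miles
Leg 2 distance:
80 x 2.5 = 200 miles
Total distance:
120 + 200 = 320 miles

320 miles


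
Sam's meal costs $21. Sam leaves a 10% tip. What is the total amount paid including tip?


Calculate the tip:
10% of $21 = $2.10
Add tip to meal cost:
$21 + $2.10 = $23.10

$23.10


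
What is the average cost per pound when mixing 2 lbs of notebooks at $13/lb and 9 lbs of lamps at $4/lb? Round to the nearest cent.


Cost of notebooks:
2 x $13 = $26
Cost of lamps:
9 x $4 = $36
Total cost: $26 + $36 = $62
Total weight: 11 lbs
Average: $62 / 11 = $5.6363... ≈ $5.64/lb

$5.64/lb


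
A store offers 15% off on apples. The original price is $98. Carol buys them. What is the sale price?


Calculate the discount amount:
15% of $98 = $14.70
Subtract from original:
$98 - $14.70 = $83.30

$83.30


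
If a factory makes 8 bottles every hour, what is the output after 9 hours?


Production rate: 8 bottles per hour
Time: 9 hours
Total: 8 x 9 = 72 bottles

72 bottles


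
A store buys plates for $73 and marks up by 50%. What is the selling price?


Calculate the markup amount:
50% of $73 = $36.50
Add to cost:
$73 + $36.50 = $109.50

$109.50


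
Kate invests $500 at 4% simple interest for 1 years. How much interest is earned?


Use the formula I = P x R x T / 100
P x R x T = 500 x 4 x 1 = 2000
I = 2000 / 100 = $20

$20


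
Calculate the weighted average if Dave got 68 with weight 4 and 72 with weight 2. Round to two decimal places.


Weighted sum:
4 x 68 + 2 x 72 = 416
Total weight:
4 + 2 = 6
Weighted average:
416 / 6 = 69.3333... ≈ 69.33

69.33


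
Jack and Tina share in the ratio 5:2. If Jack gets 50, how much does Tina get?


Find the multiplier:
50 / 5 = 10
Apply to Tina's share:
2 x 10 = 20

20


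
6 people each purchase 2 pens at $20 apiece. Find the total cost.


Cost per person:
2 x $20 = $40
Group total:
6 x $40 = $240

$240


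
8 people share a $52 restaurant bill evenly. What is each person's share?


Total bill: $52
Number of people: 8
Each pays: $52 / 8 = $6.50

$6.50


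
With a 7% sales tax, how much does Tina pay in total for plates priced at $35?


Calculate the tax:
7% of $35 = $2.45
Add tax to price:
$35 + $2.45 = $37.45

$37.45


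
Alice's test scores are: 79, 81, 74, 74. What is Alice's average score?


Add the scores:
79 + 81 + 74 + 74 = 308
Divide by the number of tests:
308 / 4 = 77

77


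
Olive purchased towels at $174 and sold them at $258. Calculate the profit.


Selling price = $258
Cost price = $174
Profit = selling price - cost price:
Profit = $258 - $174 = $84

$84


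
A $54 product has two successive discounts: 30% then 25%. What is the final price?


First discount:
30% of $54 = $16.20
Price after first discount:
$54 - $16.20 = $37.80
Second discount:
25% of $37.80 = $9.45
Final price:
$37.80 - $9.45 = $28.35

$28.35


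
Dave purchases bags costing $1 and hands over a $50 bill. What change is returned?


Start with the amount paid:
$50
Subtract the price:
$50 - $1 = $49

$49


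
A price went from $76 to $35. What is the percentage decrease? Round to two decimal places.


Find the absolute change:
|35 - 76| = 41
Divide by original and multiply by 100:
41 / 76 x 100 = 53.9473...% ≈ 53.95%

53.95%


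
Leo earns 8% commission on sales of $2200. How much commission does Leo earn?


Convert rate to decimal:
8% = 0.08
Multiply by sales:
$2200 x 0.08 = $176

$176


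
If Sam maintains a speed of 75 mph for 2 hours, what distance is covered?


Use the formula: distance = speed x time
Speed = 75 mph, Time = 2 hours
75 x 2 = 150 miles

150 miles


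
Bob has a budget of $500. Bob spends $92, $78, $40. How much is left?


Add up expenses:
$92 + $78 + $40 = $210
Subtract from budget:
$500 - $210 = $290

$290


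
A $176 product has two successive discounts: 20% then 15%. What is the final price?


First discount:
20% of $176 = $35.20
Price after first discount:
$176 - $35.20 = $140.80
Second discount:
15% of $140.80 = $21.12
Final price:
$140.80 - $21.12 = $119.68

$119.68


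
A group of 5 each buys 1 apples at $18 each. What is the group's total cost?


Cost per person:
1 x $18 = $18
Group total:
5 x $18 = $90

$90


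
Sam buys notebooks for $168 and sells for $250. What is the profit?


Selling price = $250
Cost price = $168
Profit = selling price - cost price:
Profit = $250 - $168 = $82

$82


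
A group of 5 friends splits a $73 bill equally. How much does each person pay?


Total bill: $73
Number of people: 5
Each pays: $73 / 5 = $14.60

$14.60


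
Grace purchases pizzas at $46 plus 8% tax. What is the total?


Calculate the tax:
8% of $46 = $3.68
Add tax to price:
$46 + $3.68 = $49.68

$49.68


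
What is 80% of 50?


Convert percentage to decimal:
80% = 0.8
Multiply:
50 x 0.8 = 40

40


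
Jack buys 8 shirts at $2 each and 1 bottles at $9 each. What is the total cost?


Cost of shirts:
8 x $2 = $16
Cost of bottles:
1 x $9 = $9
Add both:
$16 + $9 = $25

$25


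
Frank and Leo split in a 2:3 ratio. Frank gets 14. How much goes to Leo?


Find the multiplier:
14 / 2 = 7
Apply to Leo's share:
3 x 7 = 21

21


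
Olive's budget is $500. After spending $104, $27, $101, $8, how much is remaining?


Add up expenses:
$104 + $27 + $101 + $8 = $240
Subtract from budget:
$500 - $240 = $260

$260


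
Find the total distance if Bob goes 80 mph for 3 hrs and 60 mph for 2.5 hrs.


Leg 1 distance:
80 x 3 = 240 miles
Leg 2 distance:
60 x 2.5 = 150 miles
Total distance:
240 + 150 = 390 miles

390 miles


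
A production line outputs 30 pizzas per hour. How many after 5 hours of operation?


Production rate: 30 pizzas per hour
Time: 5 hours
Total: 30 x 5 = 150 pizzas

150 pizzas


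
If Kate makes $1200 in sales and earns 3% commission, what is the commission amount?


Convert rate to decimal:
3% = 0.03
Multiply by sales:
$1200 x 0.03 = $36

$36
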